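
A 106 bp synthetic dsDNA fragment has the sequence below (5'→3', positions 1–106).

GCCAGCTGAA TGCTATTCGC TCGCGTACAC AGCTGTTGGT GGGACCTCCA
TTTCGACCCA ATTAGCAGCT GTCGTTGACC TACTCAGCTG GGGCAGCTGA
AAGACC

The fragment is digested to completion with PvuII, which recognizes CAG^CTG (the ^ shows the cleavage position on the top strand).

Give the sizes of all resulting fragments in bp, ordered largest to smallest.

36, 27, 19, 10, 9, 5 bp

PvuII sites (CAGCTG) start at positions 3, 30, 66, 85, 94.
PvuII cuts after base 3 of each site, so after positions 5, 32, 68, 87, 96.
Linear molecule, 5 cuts → 6 fragments:
  1–5 → 5 bp
  6–32 → 27 bp
  33–68 → 36 bp
  69–87 → 19 bp
  88–96 → 9 bp
  97–106 → 10 bp
Sorted largest to smallest: 36, 27, 19, 10, 9, 5 bp.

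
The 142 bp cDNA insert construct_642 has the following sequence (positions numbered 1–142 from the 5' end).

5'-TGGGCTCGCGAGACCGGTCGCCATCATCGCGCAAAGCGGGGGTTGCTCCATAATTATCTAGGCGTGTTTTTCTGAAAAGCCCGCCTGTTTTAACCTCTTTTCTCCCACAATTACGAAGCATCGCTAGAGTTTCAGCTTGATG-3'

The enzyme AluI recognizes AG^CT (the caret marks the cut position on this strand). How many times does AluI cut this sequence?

1

AGCT occurs starting at position 134.
AluI cuts at 1 site.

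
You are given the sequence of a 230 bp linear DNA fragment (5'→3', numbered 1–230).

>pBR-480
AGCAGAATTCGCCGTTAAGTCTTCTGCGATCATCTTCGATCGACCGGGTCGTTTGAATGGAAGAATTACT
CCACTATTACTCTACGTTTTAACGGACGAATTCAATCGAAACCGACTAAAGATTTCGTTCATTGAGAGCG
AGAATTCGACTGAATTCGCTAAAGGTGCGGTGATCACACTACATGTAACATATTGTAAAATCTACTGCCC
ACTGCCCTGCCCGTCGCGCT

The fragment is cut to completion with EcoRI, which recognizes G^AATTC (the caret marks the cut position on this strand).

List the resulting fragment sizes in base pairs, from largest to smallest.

EcoRI sites (GAATTC) start at positions 5, 98, 142, 152.
EcoRI cuts after the first base of each site, so after positions 5, 98, 142, 152.
Linear molecule, 4 cuts → 5 fragments:
  1–5 → 5 bp
  6–98 → 93 bp
  99–142 → 44 bp
  143–152 → 10 bp
  153–230 → 78 bp
Sorted largest to smallest: 93, 78, 44, 10, 5 bp.

93, 78, 44, 10, 5 bp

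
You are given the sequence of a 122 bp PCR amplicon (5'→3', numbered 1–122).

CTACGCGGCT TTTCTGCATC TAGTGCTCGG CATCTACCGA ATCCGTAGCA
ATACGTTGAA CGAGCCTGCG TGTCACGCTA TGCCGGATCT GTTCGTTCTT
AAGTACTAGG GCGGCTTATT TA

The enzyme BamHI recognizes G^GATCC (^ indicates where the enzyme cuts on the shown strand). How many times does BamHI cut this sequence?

0

No occurrence of GGATCC is present in the sequence.
BamHI does not cut: 0 sites.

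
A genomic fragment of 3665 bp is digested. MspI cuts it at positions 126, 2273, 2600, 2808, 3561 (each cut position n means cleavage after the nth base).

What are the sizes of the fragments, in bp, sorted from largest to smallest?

Linear molecule, 5 cuts → 6 fragments:
  126 − 0 = 126 bp
  2273 − 126 = 2147 bp
  2600 − 2273 = 327 bp
  2808 − 2600 = 208 bp
  3561 − 2808 = 753 bp
  3665 − 3561 = 104 bp
Sorted largest to smallest: 2147, 753, 327, 208, 126, 104 bp.

2147, 753, 327, 208, 126, 104 bp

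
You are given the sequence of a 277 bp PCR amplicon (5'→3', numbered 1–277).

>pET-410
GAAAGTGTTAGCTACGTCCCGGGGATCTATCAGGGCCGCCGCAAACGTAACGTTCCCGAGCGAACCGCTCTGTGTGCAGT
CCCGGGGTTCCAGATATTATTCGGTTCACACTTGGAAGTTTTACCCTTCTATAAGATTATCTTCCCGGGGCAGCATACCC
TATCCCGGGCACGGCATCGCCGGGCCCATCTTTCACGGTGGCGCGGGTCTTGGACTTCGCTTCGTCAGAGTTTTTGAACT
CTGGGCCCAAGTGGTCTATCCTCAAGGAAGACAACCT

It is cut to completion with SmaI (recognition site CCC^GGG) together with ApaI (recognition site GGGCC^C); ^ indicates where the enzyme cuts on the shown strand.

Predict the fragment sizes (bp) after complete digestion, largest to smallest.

SmaI sites (CCCGGG) start at positions 18, 81, 144, 164.
SmaI cuts after base 3 of each site, so after positions 20, 83, 146, 166.
ApaI sites (GGGCCC) start at positions 182, 243.
ApaI cuts after base 5 of each site (before the last base), so after positions 186, 247.
Combined cut positions: 20, 83, 146, 166, 186, 247.
Linear molecule, 6 cuts → 7 fragments:
  1–20 → 20 bp
  21–83 → 63 bp
  84–146 → 63 bp
  147–166 → 20 bp
  167–186 → 20 bp
  187–247 → 61 bp
  248–277 → 30 bp
Sorted largest to smallest: 63, 63, 61, 30, 20, 20, 20 bp.

63, 63, 61, 30, 20, 20, 20 bp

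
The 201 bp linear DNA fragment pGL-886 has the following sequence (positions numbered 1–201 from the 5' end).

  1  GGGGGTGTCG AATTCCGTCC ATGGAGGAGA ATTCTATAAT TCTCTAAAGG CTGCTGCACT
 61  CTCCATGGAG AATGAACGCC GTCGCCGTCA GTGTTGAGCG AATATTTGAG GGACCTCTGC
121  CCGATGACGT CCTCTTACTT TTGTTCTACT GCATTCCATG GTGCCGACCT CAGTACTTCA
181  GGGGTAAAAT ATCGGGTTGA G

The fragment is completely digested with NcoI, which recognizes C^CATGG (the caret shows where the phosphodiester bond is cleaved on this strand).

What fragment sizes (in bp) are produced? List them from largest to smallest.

93, 45, 44, 19 bp

NcoI sites (CCATGG) start at positions 19, 63, 156.
NcoI cuts after the first base of each site, so after positions 19, 63, 156.
Linear molecule, 3 cuts → 4 fragments:
  1–19 → 19 bp
  20–63 → 44 bp
  64–156 → 93 bp
  157–201 → 45 bp
Sorted largest to smallest: 93, 45, 44, 19 bp.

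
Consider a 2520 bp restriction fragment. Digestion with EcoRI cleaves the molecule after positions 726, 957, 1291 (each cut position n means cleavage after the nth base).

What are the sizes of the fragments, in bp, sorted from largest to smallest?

Linear molecule, 3 cuts → 4 fragments:
  726 − 0 = 726 bp
  957 − 726 = 231 bp
  1291 − 957 = 334 bp
  2520 − 1291 = 1229 bp
Sorted largest to smallest: 1229, 726, 334, 231 bp.

1229, 726, 334, 231 bp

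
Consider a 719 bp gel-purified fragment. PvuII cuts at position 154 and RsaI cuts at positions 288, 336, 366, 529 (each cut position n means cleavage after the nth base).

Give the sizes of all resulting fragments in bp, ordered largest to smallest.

190, 163, 154, 134, 48, 30 bp

Combined cut positions (sorted): 154, 288, 336, 366, 529.
Linear molecule, 5 cuts → 6 fragments:
  154 − 0 = 154 bp
  288 − 154 = 134 bp
  336 − 288 = 48 bp
  366 − 336 = 30 bp
  529 − 366 = 163 bp
  719 − 529 = 190 bp
Sorted largest to smallest: 190, 163, 154, 134, 48, 30 bp.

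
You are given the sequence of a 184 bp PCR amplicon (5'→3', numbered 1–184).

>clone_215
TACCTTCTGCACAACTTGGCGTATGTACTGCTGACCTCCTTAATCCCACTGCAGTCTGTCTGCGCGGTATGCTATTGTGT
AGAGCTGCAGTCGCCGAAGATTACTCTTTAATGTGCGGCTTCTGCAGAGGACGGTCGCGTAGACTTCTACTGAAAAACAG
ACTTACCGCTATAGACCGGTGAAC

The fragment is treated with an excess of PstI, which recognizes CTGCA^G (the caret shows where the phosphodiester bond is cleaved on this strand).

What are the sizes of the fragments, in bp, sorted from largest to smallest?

PstI sites (CTGCAG) start at positions 49, 85, 122.
PstI cuts after base 5 of each site (before the last base), so after positions 53, 89, 126.
Linear molecule, 3 cuts → 4 fragments:
  1–53 → 53 bp
  54–89 → 36 bp
  90–126 → 37 bp
  127–184 → 58 bp
Sorted largest to smallest: 58, 53, 37, 36 bp.

58, 53, 37, 36 bp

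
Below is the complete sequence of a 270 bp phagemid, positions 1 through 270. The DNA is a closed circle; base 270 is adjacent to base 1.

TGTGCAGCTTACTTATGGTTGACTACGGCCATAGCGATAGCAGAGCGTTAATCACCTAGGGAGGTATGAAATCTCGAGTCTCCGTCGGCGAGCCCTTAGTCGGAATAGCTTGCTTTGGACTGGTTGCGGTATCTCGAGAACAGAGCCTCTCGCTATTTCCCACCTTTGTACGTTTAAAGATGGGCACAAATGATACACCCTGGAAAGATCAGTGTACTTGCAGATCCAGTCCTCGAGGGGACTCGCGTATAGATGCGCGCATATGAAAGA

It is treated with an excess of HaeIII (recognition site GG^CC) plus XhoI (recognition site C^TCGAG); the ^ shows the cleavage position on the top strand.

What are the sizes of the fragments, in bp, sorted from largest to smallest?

The HaeIII site (GGCC) starts at position 27.
HaeIII cuts after base 2 of each site, so after position 28.
XhoI sites (CTCGAG) start at positions 73, 133, 232.
XhoI cuts after the first base of each site, so after positions 73, 133, 232.
Combined cut positions: 28, 73, 133, 232.
Circular molecule, 4 cuts → 4 fragments:
  29–73 → 45 bp
  74–133 → 60 bp
  134–232 → 99 bp
  233–270 then 1–28 → 38 + 28 = 66 bp
Sorted largest to smallest: 99, 66, 60, 45 bp.

99, 66, 60, 45 bp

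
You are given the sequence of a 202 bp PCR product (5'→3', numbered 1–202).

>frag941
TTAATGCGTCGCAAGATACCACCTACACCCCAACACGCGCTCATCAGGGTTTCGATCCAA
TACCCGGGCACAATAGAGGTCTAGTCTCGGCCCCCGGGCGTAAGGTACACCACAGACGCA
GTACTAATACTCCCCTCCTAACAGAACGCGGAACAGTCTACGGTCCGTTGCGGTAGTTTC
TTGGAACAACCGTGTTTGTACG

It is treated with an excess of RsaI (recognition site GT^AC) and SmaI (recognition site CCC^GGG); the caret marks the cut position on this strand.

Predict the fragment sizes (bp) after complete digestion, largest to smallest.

RsaI sites (GTAC) start at positions 105, 121, 198.
RsaI cuts after base 2 of each site, so after positions 106, 122, 199.
SmaI sites (CCCGGG) start at positions 63, 93.
SmaI cuts after base 3 of each site, so after positions 65, 95.
Combined cut positions: 65, 95, 106, 122, 199.
Linear molecule, 5 cuts → 6 fragments:
  1–65 → 65 bp
  66–95 → 30 bp
  96–106 → 11 bp
  107–122 → 16 bp
  123–199 → 77 bp
  200–202 → 3 bp
Sorted largest to smallest: 77, 65, 30, 16, 11, 3 bp.

77, 65, 30, 16, 11, 3 bp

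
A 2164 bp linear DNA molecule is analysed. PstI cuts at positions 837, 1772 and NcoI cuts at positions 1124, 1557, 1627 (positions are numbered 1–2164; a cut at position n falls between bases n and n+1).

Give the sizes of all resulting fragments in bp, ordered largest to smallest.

837, 433, 392, 287, 145, 70 bp

Combined cut positions (sorted): 837, 1124, 1557, 1627, 1772.
Linear molecule, 5 cuts → 6 fragments:
  837 − 0 = 837 bp
  1124 − 837 = 287 bp
  1557 − 1124 = 433 bp
  1627 − 1557 = 70 bp
  1772 − 1627 = 145 bp
  2164 − 1772 = 392 bp
Sorted largest to smallest: 837, 433, 392, 287, 145, 70 bp.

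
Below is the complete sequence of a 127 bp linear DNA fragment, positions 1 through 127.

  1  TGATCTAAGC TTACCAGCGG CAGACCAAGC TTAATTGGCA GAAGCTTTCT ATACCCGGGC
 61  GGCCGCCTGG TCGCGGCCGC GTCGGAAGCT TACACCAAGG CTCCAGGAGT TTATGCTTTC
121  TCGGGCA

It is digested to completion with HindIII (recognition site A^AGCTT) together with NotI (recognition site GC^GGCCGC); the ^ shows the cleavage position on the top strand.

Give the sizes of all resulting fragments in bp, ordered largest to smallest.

HindIII sites (AAGCTT) start at positions 7, 27, 42, 86.
HindIII cuts after the first base of each site, so after positions 7, 27, 42, 86.
NotI sites (GCGGCCGC) start at positions 59, 73.
NotI cuts after base 2 of each site, so after positions 60, 74.
Combined cut positions: 7, 27, 42, 60, 74, 86.
Linear molecule, 6 cuts → 7 fragments:
  1–7 → 7 bp
  8–27 → 20 bp
  28–42 → 15 bp
  43–60 → 18 bp
  61–74 → 14 bp
  75–86 → 12 bp
  87–127 → 41 bp
Sorted largest to smallest: 41, 20, 18, 15, 14, 12, 7 bp.

41, 20, 18, 15, 14, 12, 7 bp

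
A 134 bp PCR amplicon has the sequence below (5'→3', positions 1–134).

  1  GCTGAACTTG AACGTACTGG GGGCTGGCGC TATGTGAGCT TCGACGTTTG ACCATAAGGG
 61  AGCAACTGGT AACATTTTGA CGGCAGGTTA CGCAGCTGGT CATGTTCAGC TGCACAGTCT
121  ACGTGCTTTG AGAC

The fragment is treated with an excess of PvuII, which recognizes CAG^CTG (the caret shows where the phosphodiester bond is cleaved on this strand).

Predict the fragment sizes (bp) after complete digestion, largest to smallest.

95, 25, 14 bp

PvuII sites (CAGCTG) start at positions 93, 107.
PvuII cuts after base 3 of each site, so after positions 95, 109.
Linear molecule, 2 cuts → 3 fragments:
  1–95 → 95 bp
  96–109 → 14 bp
  110–134 → 25 bp
Sorted largest to smallest: 95, 25, 14 bp.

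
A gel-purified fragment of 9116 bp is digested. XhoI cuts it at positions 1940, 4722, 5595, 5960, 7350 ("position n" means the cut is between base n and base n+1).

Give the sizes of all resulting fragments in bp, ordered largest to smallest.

2782, 1940, 1766, 1390, 873, 365 bp

Linear molecule, 5 cuts → 6 fragments:
  1940 − 0 = 1940 bp
  4722 − 1940 = 2782 bp
  5595 − 4722 = 873 bp
  5960 − 5595 = 365 bp
  7350 − 5960 = 1390 bp
  9116 − 7350 = 1766 bp
Sorted largest to smallest: 2782, 1940, 1766, 1390, 873, 365 bp.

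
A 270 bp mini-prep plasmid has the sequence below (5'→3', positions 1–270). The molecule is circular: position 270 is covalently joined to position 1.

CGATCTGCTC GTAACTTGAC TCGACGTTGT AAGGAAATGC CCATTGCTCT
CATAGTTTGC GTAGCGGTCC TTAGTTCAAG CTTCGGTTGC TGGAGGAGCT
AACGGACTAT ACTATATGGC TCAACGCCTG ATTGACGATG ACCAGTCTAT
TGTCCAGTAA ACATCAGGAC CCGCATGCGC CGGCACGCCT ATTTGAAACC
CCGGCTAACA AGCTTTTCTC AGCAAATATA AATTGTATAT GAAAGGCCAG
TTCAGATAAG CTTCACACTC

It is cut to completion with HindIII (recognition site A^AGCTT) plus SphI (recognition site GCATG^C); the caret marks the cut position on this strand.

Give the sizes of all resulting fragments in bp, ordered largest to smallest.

99, 90, 48, 33 bp

HindIII sites (AAGCTT) start at positions 78, 210, 258.
HindIII cuts after the first base of each site, so after positions 78, 210, 258.
The SphI site (GCATGC) starts at position 173.
SphI cuts after base 5 of each site (before the last base), so after position 177.
Combined cut positions: 78, 177, 210, 258.
Circular molecule, 4 cuts → 4 fragments:
  79–177 → 99 bp
  178–210 → 33 bp
  211–258 → 48 bp
  259–270 then 1–78 → 12 + 78 = 90 bp
Sorted largest to smallest: 99, 90, 48, 33 bp.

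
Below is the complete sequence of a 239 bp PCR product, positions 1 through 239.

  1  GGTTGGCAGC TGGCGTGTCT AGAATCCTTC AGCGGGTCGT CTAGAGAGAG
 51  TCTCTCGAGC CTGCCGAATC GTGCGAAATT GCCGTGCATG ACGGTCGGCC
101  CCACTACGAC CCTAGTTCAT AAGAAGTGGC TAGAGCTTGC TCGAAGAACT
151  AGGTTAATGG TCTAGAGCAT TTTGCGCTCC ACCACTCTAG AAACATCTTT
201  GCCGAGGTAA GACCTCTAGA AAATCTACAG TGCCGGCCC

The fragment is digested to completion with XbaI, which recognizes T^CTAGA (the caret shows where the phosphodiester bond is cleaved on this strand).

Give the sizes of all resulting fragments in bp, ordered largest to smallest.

121, 29, 25, 24, 22, 18 bp

XbaI sites (TCTAGA) start at positions 18, 40, 161, 186, 215.
XbaI cuts after the first base of each site, so after positions 18, 40, 161, 186, 215.
Linear molecule, 5 cuts → 6 fragments:
  1–18 → 18 bp
  19–40 → 22 bp
  41–161 → 121 bp
  162–186 → 25 bp
  187–215 → 29 bp
  216–239 → 24 bp
Sorted largest to smallest: 121, 29, 25, 24, 22, 18 bp.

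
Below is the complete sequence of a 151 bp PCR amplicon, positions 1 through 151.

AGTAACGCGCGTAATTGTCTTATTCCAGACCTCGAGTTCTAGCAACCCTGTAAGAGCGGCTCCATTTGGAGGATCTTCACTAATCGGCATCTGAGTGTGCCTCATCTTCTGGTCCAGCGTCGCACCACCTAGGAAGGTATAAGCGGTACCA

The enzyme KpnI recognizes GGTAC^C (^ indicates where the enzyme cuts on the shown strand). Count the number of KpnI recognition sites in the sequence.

1

GGTACC occurs starting at position 145.
KpnI cuts at 1 site.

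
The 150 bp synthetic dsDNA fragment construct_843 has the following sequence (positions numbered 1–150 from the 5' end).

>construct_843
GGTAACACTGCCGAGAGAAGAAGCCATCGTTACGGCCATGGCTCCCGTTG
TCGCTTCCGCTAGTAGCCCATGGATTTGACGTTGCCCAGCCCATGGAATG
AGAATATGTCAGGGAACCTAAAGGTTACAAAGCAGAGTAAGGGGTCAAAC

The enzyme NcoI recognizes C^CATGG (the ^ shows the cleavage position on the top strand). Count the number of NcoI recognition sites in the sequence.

CCATGG occurs starting at positions 36, 68, 91.
NcoI cuts at 3 sites.

3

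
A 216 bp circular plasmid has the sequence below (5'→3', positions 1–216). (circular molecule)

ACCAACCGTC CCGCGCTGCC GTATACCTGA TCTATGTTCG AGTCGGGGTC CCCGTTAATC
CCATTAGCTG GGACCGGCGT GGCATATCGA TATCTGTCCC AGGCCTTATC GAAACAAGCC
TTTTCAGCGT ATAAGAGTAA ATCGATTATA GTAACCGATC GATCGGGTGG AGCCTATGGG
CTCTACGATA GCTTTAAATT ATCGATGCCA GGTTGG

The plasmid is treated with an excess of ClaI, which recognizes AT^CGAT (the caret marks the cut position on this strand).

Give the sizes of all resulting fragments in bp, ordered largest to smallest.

101, 55, 43, 17 bp

ClaI sites (ATCGAT) start at positions 86, 141, 158, 201.
ClaI cuts after base 2 of each site, so after positions 87, 142, 159, 202.
Circular molecule, 4 cuts → 4 fragments:
  88–142 → 55 bp
  143–159 → 17 bp
  160–202 → 43 bp
  203–216 then 1–87 → 14 + 87 = 101 bp
Sorted largest to smallest: 101, 55, 43, 17 bp.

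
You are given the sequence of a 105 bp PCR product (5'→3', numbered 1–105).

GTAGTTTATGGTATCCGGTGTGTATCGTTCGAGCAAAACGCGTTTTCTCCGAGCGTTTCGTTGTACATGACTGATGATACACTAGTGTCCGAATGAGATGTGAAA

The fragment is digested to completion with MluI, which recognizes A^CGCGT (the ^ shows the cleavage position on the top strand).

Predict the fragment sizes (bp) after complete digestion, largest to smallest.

The MluI site (ACGCGT) starts at position 38.
MluI cuts after the first base of each site, so after position 38.
Linear molecule, 1 cut → 2 fragments:
  1–38 → 38 bp
  39–105 → 67 bp
Sorted largest to smallest: 67, 38 bp.

67, 38 bp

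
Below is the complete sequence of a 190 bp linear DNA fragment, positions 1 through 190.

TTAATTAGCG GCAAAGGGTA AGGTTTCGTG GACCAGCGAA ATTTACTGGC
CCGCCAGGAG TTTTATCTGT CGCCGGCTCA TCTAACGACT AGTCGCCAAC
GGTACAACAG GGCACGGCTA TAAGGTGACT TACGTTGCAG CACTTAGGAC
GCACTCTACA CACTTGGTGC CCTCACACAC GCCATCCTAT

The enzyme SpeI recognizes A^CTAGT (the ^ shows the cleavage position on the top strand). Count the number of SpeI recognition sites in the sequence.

1

ACTAGT occurs starting at position 88.
SpeI cuts at 1 site.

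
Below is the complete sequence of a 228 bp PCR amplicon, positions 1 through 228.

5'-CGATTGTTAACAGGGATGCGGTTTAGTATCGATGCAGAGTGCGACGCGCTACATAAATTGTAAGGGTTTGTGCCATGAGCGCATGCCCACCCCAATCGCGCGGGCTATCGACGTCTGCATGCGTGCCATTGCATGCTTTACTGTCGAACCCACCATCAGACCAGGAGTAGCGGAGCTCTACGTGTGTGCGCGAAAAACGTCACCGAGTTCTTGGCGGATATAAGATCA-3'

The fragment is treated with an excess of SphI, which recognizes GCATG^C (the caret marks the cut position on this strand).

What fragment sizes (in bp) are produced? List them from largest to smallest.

93, 85, 36, 14 bp

SphI sites (GCATGC) start at positions 81, 117, 131.
SphI cuts after base 5 of each site (before the last base), so after positions 85, 121, 135.
Linear molecule, 3 cuts → 4 fragments:
  1–85 → 85 bp
  86–121 → 36 bp
  122–135 → 14 bp
  136–228 → 93 bp
Sorted largest to smallest: 93, 85, 36, 14 bp.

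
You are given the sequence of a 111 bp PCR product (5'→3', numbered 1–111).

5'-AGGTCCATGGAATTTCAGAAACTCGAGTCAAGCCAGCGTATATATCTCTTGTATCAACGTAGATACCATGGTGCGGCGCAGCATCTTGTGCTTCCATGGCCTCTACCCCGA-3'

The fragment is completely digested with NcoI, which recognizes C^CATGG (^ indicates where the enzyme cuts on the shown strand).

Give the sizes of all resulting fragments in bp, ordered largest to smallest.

61, 28, 17, 5 bp

NcoI sites (CCATGG) start at positions 5, 66, 94.
NcoI cuts after the first base of each site, so after positions 5, 66, 94.
Linear molecule, 3 cuts → 4 fragments:
  1–5 → 5 bp
  6–66 → 61 bp
  67–94 → 28 bp
  95–111 → 17 bp
Sorted largest to smallest: 61, 28, 17, 5 bp.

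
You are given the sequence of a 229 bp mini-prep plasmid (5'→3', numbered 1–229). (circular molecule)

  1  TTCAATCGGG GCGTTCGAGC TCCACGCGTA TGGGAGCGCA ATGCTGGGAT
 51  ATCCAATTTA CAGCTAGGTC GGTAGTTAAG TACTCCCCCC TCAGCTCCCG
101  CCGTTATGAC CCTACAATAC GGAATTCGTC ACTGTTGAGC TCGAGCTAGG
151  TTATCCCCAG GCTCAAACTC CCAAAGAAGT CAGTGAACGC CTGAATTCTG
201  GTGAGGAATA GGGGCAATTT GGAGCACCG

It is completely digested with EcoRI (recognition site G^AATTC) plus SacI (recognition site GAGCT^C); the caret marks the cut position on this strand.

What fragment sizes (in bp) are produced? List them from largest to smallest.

EcoRI sites (GAATTC) start at positions 122, 193.
EcoRI cuts after the first base of each site, so after positions 122, 193.
SacI sites (GAGCTC) start at positions 17, 137.
SacI cuts after base 5 of each site (before the last base), so after positions 21, 141.
Combined cut positions: 21, 122, 141, 193.
Circular molecule, 4 cuts → 4 fragments:
  22–122 → 101 bp
  123–141 → 19 bp
  142–193 → 52 bp
  194–229 then 1–21 → 36 + 21 = 57 bp
Sorted largest to smallest: 101, 57, 52, 19 bp.

101, 57, 52, 19 bp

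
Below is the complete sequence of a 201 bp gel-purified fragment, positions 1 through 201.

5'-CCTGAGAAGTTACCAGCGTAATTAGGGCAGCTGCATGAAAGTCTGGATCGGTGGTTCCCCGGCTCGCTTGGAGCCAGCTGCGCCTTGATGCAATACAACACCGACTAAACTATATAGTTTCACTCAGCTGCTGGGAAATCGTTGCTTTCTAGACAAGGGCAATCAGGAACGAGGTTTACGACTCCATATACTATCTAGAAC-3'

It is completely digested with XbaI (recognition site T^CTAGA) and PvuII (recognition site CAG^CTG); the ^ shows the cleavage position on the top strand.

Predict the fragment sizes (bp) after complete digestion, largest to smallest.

50, 47, 46, 30, 21, 7 bp

XbaI sites (TCTAGA) start at positions 148, 194.
XbaI cuts after the first base of each site, so after positions 148, 194.
PvuII sites (CAGCTG) start at positions 28, 75, 125.
PvuII cuts after base 3 of each site, so after positions 30, 77, 127.
Combined cut positions: 30, 77, 127, 148, 194.
Linear molecule, 5 cuts → 6 fragments:
  1–30 → 30 bp
  31–77 → 47 bp
  78–127 → 50 bp
  128–148 → 21 bp
  149–194 → 46 bp
  195–201 → 7 bp
Sorted largest to smallest: 50, 47, 46, 30, 21, 7 bp.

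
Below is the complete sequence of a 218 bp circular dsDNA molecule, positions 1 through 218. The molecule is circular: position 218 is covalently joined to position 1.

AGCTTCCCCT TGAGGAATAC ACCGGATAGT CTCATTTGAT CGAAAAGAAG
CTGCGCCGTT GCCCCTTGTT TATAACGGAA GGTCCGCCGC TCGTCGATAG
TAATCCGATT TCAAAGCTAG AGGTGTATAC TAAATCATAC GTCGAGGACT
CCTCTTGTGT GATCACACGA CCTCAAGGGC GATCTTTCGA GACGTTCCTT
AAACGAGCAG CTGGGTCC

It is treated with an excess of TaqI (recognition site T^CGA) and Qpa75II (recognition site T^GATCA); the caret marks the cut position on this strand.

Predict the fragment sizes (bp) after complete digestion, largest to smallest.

TaqI sites (TCGA) start at positions 40, 94, 142, 187.
TaqI cuts after the first base of each site, so after positions 40, 94, 142, 187.
The Qpa75II site (TGATCA) starts at position 160.
Qpa75II cuts after the first base of each site, so after position 160.
Combined cut positions: 40, 94, 142, 160, 187.
Circular molecule, 5 cuts → 5 fragments:
  41–94 → 54 bp
  95–142 → 48 bp
  143–160 → 18 bp
  161–187 → 27 bp
  188–218 then 1–40 → 31 + 40 = 71 bp
Sorted largest to smallest: 71, 54, 48, 27, 18 bp.

71, 54, 48, 27, 18 bp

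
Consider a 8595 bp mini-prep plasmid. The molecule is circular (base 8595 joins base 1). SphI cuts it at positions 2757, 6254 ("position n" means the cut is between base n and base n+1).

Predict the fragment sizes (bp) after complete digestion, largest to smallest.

5098, 3497 bp

Circular molecule, 2 cuts → 2 fragments:
  6254 − 2757 = 3497 bp
  wrap: 8595 − 6254 + 2757 = 5098 bp
Sorted largest to smallest: 5098, 3497 bp.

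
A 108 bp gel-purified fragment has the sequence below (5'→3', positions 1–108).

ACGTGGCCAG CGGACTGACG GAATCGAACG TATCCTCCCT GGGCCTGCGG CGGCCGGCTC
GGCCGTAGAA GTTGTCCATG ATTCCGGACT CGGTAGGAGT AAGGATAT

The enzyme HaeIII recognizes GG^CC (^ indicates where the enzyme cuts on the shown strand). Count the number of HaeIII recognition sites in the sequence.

GGCC occurs starting at positions 5, 42, 52, 61.
HaeIII cuts at 4 sites.

4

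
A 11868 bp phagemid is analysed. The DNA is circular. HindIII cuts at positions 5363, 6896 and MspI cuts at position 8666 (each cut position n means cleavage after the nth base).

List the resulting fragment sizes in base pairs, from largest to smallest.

8565, 1770, 1533 bp

Combined cut positions (sorted): 5363, 6896, 8666.
Circular molecule, 3 cuts → 3 fragments:
  6896 − 5363 = 1533 bp
  8666 − 6896 = 1770 bp
  wrap: 11868 − 8666 + 5363 = 8565 bp
Sorted largest to smallest: 8565, 1770, 1533 bp.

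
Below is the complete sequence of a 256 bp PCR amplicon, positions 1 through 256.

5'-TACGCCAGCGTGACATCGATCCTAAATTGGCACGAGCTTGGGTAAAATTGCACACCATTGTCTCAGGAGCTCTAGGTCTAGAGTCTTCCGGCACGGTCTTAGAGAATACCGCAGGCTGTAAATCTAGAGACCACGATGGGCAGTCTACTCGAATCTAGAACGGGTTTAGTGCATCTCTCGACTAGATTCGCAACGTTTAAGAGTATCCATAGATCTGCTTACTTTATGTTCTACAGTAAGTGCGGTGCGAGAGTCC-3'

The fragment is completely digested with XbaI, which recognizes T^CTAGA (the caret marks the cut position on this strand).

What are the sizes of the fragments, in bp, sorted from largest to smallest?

XbaI sites (TCTAGA) start at positions 77, 123, 154.
XbaI cuts after the first base of each site, so after positions 77, 123, 154.
Linear molecule, 3 cuts → 4 fragments:
  1–77 → 77 bp
  78–123 → 46 bp
  124–154 → 31 bp
  155–256 → 102 bp
Sorted largest to smallest: 102, 77, 46, 31 bp.

102, 77, 46, 31 bp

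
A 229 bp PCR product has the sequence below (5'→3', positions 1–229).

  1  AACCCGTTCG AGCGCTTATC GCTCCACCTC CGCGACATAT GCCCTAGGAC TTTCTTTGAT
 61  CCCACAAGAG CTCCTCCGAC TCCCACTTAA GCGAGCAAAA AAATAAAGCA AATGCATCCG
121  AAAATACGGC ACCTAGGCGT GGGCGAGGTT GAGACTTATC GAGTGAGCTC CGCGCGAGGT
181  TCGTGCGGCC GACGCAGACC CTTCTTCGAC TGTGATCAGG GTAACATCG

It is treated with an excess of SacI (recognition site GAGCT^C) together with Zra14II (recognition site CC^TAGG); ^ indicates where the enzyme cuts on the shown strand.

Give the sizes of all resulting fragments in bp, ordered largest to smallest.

SacI sites (GAGCTC) start at positions 68, 165.
SacI cuts after base 5 of each site (before the last base), so after positions 72, 169.
Zra14II sites (CCTAGG) start at positions 43, 132.
Zra14II cuts after base 2 of each site, so after positions 44, 133.
Combined cut positions: 44, 72, 133, 169.
Linear molecule, 4 cuts → 5 fragments:
  1–44 → 44 bp
  45–72 → 28 bp
  73–133 → 61 bp
  134–169 → 36 bp
  170–229 → 60 bp
Sorted largest to smallest: 61, 60, 44, 36, 28 bp.

61, 60, 44, 36, 28 bp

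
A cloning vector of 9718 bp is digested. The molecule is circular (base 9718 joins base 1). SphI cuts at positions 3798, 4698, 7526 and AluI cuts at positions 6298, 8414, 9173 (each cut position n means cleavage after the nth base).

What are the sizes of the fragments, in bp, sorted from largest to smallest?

4343, 1600, 1228, 900, 888, 759 bp

Combined cut positions (sorted): 3798, 4698, 6298, 7526, 8414, 9173.
Circular molecule, 6 cuts → 6 fragments:
  4698 − 3798 = 900 bp
  6298 − 4698 = 1600 bp
  7526 − 6298 = 1228 bp
  8414 − 7526 = 888 bp
  9173 − 8414 = 759 bp
  wrap: 9718 − 9173 + 3798 = 4343 bp
Sorted largest to smallest: 4343, 1600, 1228, 900, 888, 759 bp.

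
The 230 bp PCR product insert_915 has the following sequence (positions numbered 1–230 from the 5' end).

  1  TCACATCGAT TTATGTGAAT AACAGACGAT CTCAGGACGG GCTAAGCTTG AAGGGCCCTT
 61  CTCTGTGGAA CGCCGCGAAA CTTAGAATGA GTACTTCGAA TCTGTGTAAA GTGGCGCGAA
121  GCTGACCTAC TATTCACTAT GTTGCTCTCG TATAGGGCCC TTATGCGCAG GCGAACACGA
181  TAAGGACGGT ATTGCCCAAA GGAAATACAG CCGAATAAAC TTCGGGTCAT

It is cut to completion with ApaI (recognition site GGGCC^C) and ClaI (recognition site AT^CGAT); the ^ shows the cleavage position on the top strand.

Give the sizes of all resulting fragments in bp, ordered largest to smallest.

102, 71, 51, 6 bp

ApaI sites (GGGCCC) start at positions 53, 155.
ApaI cuts after base 5 of each site (before the last base), so after positions 57, 159.
The ClaI site (ATCGAT) starts at position 5.
ClaI cuts after base 2 of each site, so after position 6.
Combined cut positions: 6, 57, 159.
Linear molecule, 3 cuts → 4 fragments:
  1–6 → 6 bp
  7–57 → 51 bp
  58–159 → 102 bp
  160–230 → 71 bp
Sorted largest to smallest: 102, 71, 51, 6 bp.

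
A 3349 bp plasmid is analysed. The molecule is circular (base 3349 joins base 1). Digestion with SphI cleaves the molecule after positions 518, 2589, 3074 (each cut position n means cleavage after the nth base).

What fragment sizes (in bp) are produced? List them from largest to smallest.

Circular molecule, 3 cuts → 3 fragments:
  2589 − 518 = 2071 bp
  3074 − 2589 = 485 bp
  wrap: 3349 − 3074 + 518 = 793 bp
Sorted largest to smallest: 2071, 793, 485 bp.

2071, 793, 485 bp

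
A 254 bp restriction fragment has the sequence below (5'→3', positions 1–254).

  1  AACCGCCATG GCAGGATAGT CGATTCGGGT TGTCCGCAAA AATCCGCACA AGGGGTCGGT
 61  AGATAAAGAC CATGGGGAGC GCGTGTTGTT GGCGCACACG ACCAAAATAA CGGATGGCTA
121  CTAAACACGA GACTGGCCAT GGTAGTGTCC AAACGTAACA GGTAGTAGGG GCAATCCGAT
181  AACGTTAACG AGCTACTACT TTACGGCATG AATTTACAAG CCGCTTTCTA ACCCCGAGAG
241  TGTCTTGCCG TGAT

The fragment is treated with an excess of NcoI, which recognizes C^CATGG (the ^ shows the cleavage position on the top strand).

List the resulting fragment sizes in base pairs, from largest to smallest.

117, 67, 64, 6 bp

NcoI sites (CCATGG) start at positions 6, 70, 137.
NcoI cuts after the first base of each site, so after positions 6, 70, 137.
Linear molecule, 3 cuts → 4 fragments:
  1–6 → 6 bp
  7–70 → 64 bp
  71–137 → 67 bp
  138–254 → 117 bp
Sorted largest to smallest: 117, 67, 64, 6 bp.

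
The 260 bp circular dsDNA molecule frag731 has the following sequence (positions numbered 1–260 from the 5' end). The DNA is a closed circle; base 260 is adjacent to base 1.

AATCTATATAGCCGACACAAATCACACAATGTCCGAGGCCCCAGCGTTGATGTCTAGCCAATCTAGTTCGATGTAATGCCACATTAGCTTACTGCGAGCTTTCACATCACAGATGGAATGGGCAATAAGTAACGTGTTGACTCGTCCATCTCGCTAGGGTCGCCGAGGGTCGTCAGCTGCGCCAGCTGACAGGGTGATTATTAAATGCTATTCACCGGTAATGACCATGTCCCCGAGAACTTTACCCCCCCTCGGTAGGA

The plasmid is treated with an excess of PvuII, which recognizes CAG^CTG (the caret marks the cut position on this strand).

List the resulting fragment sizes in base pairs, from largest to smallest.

PvuII sites (CAGCTG) start at positions 174, 183.
PvuII cuts after base 3 of each site, so after positions 176, 185.
Circular molecule, 2 cuts → 2 fragments:
  177–185 → 9 bp
  186–260 then 1–176 → 75 + 176 = 251 bp
Sorted largest to smallest: 251, 9 bp.

251, 9 bp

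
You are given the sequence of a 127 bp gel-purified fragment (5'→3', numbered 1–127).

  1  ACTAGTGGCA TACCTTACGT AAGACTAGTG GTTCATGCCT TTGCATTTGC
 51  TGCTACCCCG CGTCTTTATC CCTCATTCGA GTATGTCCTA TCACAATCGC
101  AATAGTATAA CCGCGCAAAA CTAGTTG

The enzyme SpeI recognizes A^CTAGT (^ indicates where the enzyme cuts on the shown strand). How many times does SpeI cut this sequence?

ACTAGT occurs starting at positions 1, 24, 120.
SpeI cuts at 3 sites.

3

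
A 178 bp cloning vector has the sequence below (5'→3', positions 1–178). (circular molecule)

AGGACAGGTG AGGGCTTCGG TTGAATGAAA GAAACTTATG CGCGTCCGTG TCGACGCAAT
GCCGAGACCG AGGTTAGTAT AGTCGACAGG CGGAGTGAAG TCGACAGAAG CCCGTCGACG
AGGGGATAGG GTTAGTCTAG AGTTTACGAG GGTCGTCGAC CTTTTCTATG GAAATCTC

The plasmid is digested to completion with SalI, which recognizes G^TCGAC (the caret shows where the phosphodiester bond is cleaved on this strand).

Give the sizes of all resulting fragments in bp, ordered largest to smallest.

73, 41, 32, 18, 14 bp

SalI sites (GTCGAC) start at positions 50, 82, 100, 114, 155.
SalI cuts after the first base of each site, so after positions 50, 82, 100, 114, 155.
Circular molecule, 5 cuts → 5 fragments:
  51–82 → 32 bp
  83–100 → 18 bp
  101–114 → 14 bp
  115–155 → 41 bp
  156–178 then 1–50 → 23 + 50 = 73 bp
Sorted largest to smallest: 73, 41, 32, 18, 14 bp.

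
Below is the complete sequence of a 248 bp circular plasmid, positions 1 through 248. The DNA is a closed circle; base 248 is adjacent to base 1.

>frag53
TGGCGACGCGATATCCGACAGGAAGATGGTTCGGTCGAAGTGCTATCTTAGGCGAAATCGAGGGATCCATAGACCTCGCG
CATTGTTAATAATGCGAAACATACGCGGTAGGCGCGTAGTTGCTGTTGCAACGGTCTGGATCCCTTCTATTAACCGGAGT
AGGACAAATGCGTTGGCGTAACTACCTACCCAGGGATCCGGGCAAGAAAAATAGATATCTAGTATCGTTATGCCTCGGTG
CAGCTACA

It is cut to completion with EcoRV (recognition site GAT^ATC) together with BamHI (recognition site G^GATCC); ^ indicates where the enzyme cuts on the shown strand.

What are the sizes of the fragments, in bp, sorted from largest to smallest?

EcoRV sites (GATATC) start at positions 10, 214.
EcoRV cuts after base 3 of each site, so after positions 12, 216.
BamHI sites (GGATCC) start at positions 63, 138, 194.
BamHI cuts after the first base of each site, so after positions 63, 138, 194.
Combined cut positions: 12, 63, 138, 194, 216.
Circular molecule, 5 cuts → 5 fragments:
  13–63 → 51 bp
  64–138 → 75 bp
  139–194 → 56 bp
  195–216 → 22 bp
  217–248 then 1–12 → 32 + 12 = 44 bp
Sorted largest to smallest: 75, 56, 51, 44, 22 bp.

75, 56, 51, 44, 22 bp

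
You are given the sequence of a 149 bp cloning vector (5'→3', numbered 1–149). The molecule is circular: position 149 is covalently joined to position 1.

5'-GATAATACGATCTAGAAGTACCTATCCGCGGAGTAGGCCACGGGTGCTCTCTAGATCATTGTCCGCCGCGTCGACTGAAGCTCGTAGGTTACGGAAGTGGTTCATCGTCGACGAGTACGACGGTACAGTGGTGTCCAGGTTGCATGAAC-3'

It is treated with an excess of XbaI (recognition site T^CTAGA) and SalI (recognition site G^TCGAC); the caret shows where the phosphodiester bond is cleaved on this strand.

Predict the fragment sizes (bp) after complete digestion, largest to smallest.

XbaI sites (TCTAGA) start at positions 11, 50.
XbaI cuts after the first base of each site, so after positions 11, 50.
SalI sites (GTCGAC) start at positions 70, 107.
SalI cuts after the first base of each site, so after positions 70, 107.
Combined cut positions: 11, 50, 70, 107.
Circular molecule, 4 cuts → 4 fragments:
  12–50 → 39 bp
  51–70 → 20 bp
  71–107 → 37 bp
  108–149 then 1–11 → 42 + 11 = 53 bp
Sorted largest to smallest: 53, 39, 37, 20 bp.

53, 39, 37, 20 bp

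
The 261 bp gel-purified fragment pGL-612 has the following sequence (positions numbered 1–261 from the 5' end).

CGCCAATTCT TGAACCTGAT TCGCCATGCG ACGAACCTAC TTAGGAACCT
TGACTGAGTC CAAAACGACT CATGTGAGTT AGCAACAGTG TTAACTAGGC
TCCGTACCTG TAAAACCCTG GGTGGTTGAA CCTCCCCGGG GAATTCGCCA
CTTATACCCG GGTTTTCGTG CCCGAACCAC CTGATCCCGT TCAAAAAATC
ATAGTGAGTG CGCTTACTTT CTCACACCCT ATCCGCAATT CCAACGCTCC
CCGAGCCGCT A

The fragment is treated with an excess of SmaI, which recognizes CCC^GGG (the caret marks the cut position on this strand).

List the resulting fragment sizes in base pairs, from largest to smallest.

SmaI sites (CCCGGG) start at positions 135, 157.
SmaI cuts after base 3 of each site, so after positions 137, 159.
Linear molecule, 2 cuts → 3 fragments:
  1–137 → 137 bp
  138–159 → 22 bp
  160–261 → 102 bp
Sorted largest to smallest: 137, 102, 22 bp.

137, 102, 22 bp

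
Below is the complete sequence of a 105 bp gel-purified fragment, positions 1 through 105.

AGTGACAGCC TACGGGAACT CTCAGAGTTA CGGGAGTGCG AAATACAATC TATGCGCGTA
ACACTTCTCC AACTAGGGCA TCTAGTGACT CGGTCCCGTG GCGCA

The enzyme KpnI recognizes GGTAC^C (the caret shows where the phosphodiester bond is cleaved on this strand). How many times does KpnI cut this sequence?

No occurrence of GGTACC is present in the sequence.
KpnI does not cut: 0 sites.

0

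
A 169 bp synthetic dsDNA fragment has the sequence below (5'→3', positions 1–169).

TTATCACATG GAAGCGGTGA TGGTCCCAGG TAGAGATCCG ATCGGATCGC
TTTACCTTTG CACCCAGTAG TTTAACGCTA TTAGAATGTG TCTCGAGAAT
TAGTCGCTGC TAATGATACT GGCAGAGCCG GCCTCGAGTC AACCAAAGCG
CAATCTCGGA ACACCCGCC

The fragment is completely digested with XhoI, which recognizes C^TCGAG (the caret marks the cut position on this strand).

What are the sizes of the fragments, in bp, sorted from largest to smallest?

92, 41, 36 bp

XhoI sites (CTCGAG) start at positions 92, 133.
XhoI cuts after the first base of each site, so after positions 92, 133.
Linear molecule, 2 cuts → 3 fragments:
  1–92 → 92 bp
  93–133 → 41 bp
  134–169 → 36 bp
Sorted largest to smallest: 92, 41, 36 bp.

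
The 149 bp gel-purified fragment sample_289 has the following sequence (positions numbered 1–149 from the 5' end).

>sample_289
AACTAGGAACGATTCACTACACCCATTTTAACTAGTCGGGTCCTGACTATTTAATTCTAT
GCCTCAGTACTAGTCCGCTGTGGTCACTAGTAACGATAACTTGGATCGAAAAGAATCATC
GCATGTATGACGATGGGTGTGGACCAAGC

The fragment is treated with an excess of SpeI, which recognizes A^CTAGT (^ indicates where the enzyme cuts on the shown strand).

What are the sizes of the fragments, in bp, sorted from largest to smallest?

SpeI sites (ACTAGT) start at positions 31, 69, 86.
SpeI cuts after the first base of each site, so after positions 31, 69, 86.
Linear molecule, 3 cuts → 4 fragments:
  1–31 → 31 bp
  32–69 → 38 bp
  70–86 → 17 bp
  87–149 → 63 bp
Sorted largest to smallest: 63, 38, 31, 17 bp.

63, 38, 31, 17 bp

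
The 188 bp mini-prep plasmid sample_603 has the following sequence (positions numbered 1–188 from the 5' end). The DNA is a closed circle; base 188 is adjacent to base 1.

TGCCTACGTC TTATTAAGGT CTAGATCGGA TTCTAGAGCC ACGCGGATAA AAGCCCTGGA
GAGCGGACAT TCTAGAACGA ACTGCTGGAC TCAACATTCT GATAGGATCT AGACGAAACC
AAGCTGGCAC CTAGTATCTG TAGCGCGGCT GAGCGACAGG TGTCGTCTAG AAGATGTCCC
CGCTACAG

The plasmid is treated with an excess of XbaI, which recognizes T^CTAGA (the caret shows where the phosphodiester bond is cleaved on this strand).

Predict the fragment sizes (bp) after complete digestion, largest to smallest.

XbaI sites (TCTAGA) start at positions 20, 32, 71, 108, 166.
XbaI cuts after the first base of each site, so after positions 20, 32, 71, 108, 166.
Circular molecule, 5 cuts → 5 fragments:
  21–32 → 12 bp
  33–71 → 39 bp
  72–108 → 37 bp
  109–166 → 58 bp
  167–188 then 1–20 → 22 + 20 = 42 bp
Sorted largest to smallest: 58, 42, 39, 37, 12 bp.

58, 42, 39, 37, 12 bp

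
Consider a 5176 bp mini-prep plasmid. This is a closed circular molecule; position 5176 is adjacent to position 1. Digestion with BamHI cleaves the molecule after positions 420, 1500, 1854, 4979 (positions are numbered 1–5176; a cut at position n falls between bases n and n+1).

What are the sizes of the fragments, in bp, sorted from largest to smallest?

Circular molecule, 4 cuts → 4 fragments:
  1500 − 420 = 1080 bp
  1854 − 1500 = 354 bp
  4979 − 1854 = 3125 bp
  wrap: 5176 − 4979 + 420 = 617 bp
Sorted largest to smallest: 3125, 1080, 617, 354 bp.

3125, 1080, 617, 354 bp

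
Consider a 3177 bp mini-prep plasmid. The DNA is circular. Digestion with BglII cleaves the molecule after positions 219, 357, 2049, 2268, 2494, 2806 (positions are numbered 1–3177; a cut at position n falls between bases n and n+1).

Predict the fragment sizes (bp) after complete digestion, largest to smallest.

1692, 590, 312, 226, 219, 138 bp

Circular molecule, 6 cuts → 6 fragments:
  357 − 219 = 138 bp
  2049 − 357 = 1692 bp
  2268 − 2049 = 219 bp
  2494 − 2268 = 226 bp
  2806 − 2494 = 312 bp
  wrap: 3177 − 2806 + 219 = 590 bp
Sorted largest to smallest: 1692, 590, 312, 226, 219, 138 bp.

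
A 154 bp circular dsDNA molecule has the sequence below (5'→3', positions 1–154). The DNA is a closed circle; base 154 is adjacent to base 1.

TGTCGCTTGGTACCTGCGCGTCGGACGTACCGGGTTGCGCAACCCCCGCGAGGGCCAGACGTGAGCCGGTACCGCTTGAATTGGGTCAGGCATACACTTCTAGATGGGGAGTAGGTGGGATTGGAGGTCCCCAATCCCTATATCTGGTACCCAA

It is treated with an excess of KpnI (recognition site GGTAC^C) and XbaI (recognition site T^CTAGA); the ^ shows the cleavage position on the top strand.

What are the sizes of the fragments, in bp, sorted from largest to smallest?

59, 51, 27, 17 bp

KpnI sites (GGTACC) start at positions 9, 68, 146.
KpnI cuts after base 5 of each site (before the last base), so after positions 13, 72, 150.
The XbaI site (TCTAGA) starts at position 99.
XbaI cuts after the first base of each site, so after position 99.
Combined cut positions: 13, 72, 99, 150.
Circular molecule, 4 cuts → 4 fragments:
  14–72 → 59 bp
  73–99 → 27 bp
  100–150 → 51 bp
  151–154 then 1–13 → 4 + 13 = 17 bp
Sorted largest to smallest: 59, 51, 27, 17 bp.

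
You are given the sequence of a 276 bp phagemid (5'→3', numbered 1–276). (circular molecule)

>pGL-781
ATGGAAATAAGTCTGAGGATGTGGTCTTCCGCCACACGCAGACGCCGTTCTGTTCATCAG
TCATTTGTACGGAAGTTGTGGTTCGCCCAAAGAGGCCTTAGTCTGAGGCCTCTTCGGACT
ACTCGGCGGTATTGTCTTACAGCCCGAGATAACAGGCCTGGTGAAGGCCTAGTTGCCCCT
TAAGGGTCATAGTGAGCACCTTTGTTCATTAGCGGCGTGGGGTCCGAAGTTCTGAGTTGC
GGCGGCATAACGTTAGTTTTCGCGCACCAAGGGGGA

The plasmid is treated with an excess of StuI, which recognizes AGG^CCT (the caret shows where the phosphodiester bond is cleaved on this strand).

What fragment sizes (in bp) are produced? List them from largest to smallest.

StuI sites (AGGCCT) start at positions 93, 106, 154, 165.
StuI cuts after base 3 of each site, so after positions 95, 108, 156, 167.
Circular molecule, 4 cuts → 4 fragments:
  96–108 → 13 bp
  109–156 → 48 bp
  157–167 → 11 bp
  168–276 then 1–95 → 109 + 95 = 204 bp
Sorted largest to smallest: 204, 48, 13, 11 bp.

204, 48, 13, 11 bp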